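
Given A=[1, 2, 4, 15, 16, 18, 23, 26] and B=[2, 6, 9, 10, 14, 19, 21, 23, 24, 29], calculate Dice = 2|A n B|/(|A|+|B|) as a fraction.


A intersect B = [2, 23]
|A intersect B| = 2
|A| = 8, |B| = 10
Dice = 2*2 / (8+10)
= 4 / 18 = 2/9

2/9


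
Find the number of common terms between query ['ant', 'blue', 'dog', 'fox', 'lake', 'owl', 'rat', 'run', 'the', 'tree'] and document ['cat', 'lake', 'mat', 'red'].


Query terms: ['ant', 'blue', 'dog', 'fox', 'lake', 'owl', 'rat', 'run', 'the', 'tree']
Document terms: ['cat', 'lake', 'mat', 'red']
Common terms: ['lake']
Overlap count = 1

1


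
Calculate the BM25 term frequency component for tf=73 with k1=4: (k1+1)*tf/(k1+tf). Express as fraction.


BM25 TF component = (k1+1)*tf / (k1+tf)
k1 = 4, tf = 73
Numerator = (4+1)*73 = 365
Denominator = 4 + 73 = 77
= 365/77 = 365/77

365/77


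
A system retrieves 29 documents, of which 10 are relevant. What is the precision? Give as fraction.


Precision = relevant_retrieved / total_retrieved
= 10 / 29
= 10 / (10 + 19)
= 10/29

10/29


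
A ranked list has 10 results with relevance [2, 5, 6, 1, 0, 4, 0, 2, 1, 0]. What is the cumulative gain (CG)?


Cumulative Gain = sum of relevance scores
Position 1: rel=2, running sum=2
Position 2: rel=5, running sum=7
Position 3: rel=6, running sum=13
Position 4: rel=1, running sum=14
Position 5: rel=0, running sum=14
Position 6: rel=4, running sum=18
Position 7: rel=0, running sum=18
Position 8: rel=2, running sum=20
Position 9: rel=1, running sum=21
Position 10: rel=0, running sum=21
CG = 21

21


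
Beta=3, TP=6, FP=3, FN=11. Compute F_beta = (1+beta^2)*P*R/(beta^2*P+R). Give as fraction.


P = TP/(TP+FP) = 6/9 = 2/3
R = TP/(TP+FN) = 6/17 = 6/17
beta^2 = 3^2 = 9
(1 + beta^2) = 10
Numerator = (1+beta^2)*P*R = 40/17
Denominator = beta^2*P + R = 6 + 6/17 = 108/17
F_beta = 10/27

10/27


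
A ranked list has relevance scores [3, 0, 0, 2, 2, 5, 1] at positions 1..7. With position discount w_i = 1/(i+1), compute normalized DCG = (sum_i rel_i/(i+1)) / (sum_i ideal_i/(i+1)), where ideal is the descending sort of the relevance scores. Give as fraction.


Position discount weights w_i = 1/(i+1) for i=1..7:
Weights = [1/2, 1/3, 1/4, 1/5, 1/6, 1/7, 1/8]
Actual relevance: [3, 0, 0, 2, 2, 5, 1]
DCG = 3/2 + 0/3 + 0/4 + 2/5 + 2/6 + 5/7 + 1/8 = 2581/840
Ideal relevance (sorted desc): [5, 3, 2, 2, 1, 0, 0]
Ideal DCG = 5/2 + 3/3 + 2/4 + 2/5 + 1/6 + 0/7 + 0/8 = 137/30
nDCG = DCG / ideal_DCG = 2581/840 / 137/30 = 2581/3836

2581/3836


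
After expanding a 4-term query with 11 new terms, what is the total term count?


Original terms: 4
Expansion terms: 11
Total = 4 + 11 = 15

15


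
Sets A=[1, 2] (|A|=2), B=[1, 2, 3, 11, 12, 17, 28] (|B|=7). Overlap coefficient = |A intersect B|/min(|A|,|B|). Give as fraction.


A intersect B = [1, 2]
|A intersect B| = 2
min(|A|, |B|) = min(2, 7) = 2
Overlap = 2 / 2 = 1

1


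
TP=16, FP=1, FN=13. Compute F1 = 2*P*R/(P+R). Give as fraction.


F1 = 2 * P * R / (P + R)
P = TP/(TP+FP) = 16/17 = 16/17
R = TP/(TP+FN) = 16/29 = 16/29
2 * P * R = 2 * 16/17 * 16/29 = 512/493
P + R = 16/17 + 16/29 = 736/493
F1 = 512/493 / 736/493 = 16/23

16/23


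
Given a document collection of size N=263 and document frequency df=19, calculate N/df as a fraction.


IDF ratio = N / df
= 263 / 19
= 263/19

263/19


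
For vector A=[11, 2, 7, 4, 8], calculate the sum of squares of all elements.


|A|^2 = sum of squared components
A[0]^2 = 11^2 = 121
A[1]^2 = 2^2 = 4
A[2]^2 = 7^2 = 49
A[3]^2 = 4^2 = 16
A[4]^2 = 8^2 = 64
Sum = 121 + 4 + 49 + 16 + 64 = 254

254


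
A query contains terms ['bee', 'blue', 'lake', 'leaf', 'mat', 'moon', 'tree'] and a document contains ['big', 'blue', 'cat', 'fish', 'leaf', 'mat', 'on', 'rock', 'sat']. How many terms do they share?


Query terms: ['bee', 'blue', 'lake', 'leaf', 'mat', 'moon', 'tree']
Document terms: ['big', 'blue', 'cat', 'fish', 'leaf', 'mat', 'on', 'rock', 'sat']
Common terms: ['blue', 'leaf', 'mat']
Overlap count = 3

3


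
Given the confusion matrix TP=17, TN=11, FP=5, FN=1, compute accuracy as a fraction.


Accuracy = (TP + TN) / (TP + TN + FP + FN)
TP + TN = 17 + 11 = 28
Total = 17 + 11 + 5 + 1 = 34
Accuracy = 28 / 34 = 14/17

14/17


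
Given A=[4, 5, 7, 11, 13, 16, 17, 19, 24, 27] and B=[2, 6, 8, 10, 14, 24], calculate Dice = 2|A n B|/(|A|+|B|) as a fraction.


A intersect B = [24]
|A intersect B| = 1
|A| = 10, |B| = 6
Dice = 2*1 / (10+6)
= 2 / 16 = 1/8

1/8


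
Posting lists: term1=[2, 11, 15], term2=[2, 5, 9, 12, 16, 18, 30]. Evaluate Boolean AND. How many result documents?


Boolean AND: find intersection of posting lists
term1 docs: [2, 11, 15]
term2 docs: [2, 5, 9, 12, 16, 18, 30]
Intersection: [2]
|intersection| = 1

1


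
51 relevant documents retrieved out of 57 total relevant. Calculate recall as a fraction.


Recall = retrieved_relevant / total_relevant
= 51 / 57
= 51 / (51 + 6)
= 17/19

17/19


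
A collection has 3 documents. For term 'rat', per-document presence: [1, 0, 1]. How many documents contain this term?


Checking each document for 'rat':
Doc 1: present
Doc 2: absent
Doc 3: present
df = sum of presences = 1 + 0 + 1 = 2

2


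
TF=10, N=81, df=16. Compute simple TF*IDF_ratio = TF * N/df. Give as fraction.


TF * (N/df)
= 10 * (81/16)
= 10 * 81/16
= 405/8

405/8


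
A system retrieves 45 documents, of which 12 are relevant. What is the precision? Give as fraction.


Precision = relevant_retrieved / total_retrieved
= 12 / 45
= 12 / (12 + 33)
= 4/15

4/15


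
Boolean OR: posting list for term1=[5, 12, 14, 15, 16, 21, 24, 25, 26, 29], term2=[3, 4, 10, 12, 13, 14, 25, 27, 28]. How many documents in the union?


Boolean OR: find union of posting lists
term1 docs: [5, 12, 14, 15, 16, 21, 24, 25, 26, 29]
term2 docs: [3, 4, 10, 12, 13, 14, 25, 27, 28]
Union: [3, 4, 5, 10, 12, 13, 14, 15, 16, 21, 24, 25, 26, 27, 28, 29]
|union| = 16

16


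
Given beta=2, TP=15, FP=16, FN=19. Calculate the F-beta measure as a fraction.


P = TP/(TP+FP) = 15/31 = 15/31
R = TP/(TP+FN) = 15/34 = 15/34
beta^2 = 2^2 = 4
(1 + beta^2) = 5
Numerator = (1+beta^2)*P*R = 1125/1054
Denominator = beta^2*P + R = 60/31 + 15/34 = 2505/1054
F_beta = 75/167

75/167


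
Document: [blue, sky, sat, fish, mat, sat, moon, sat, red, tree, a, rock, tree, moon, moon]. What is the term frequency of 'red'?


Document has 15 words
Scanning for 'red':
Found at positions: [8]
Count = 1

1


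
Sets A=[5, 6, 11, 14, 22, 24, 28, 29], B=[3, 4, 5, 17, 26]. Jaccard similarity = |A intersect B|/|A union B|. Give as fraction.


A intersect B = [5]
|A intersect B| = 1
A union B = [3, 4, 5, 6, 11, 14, 17, 22, 24, 26, 28, 29]
|A union B| = 12
Jaccard = 1/12 = 1/12

1/12


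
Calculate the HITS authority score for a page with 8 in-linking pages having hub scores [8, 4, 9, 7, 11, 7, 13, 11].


Authority = sum of hub scores of in-linkers
In-link 1: hub score = 8
In-link 2: hub score = 4
In-link 3: hub score = 9
In-link 4: hub score = 7
In-link 5: hub score = 11
In-link 6: hub score = 7
In-link 7: hub score = 13
In-link 8: hub score = 11
Authority = 8 + 4 + 9 + 7 + 11 + 7 + 13 + 11 = 70

70


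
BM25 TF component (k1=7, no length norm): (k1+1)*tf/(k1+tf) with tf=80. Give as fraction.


BM25 TF component = (k1+1)*tf / (k1+tf)
k1 = 7, tf = 80
Numerator = (7+1)*80 = 640
Denominator = 7 + 80 = 87
= 640/87 = 640/87

640/87


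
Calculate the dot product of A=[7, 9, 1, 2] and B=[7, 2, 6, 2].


Dot product = sum of element-wise products
A[0]*B[0] = 7*7 = 49
A[1]*B[1] = 9*2 = 18
A[2]*B[2] = 1*6 = 6
A[3]*B[3] = 2*2 = 4
Sum = 49 + 18 + 6 + 4 = 77

77


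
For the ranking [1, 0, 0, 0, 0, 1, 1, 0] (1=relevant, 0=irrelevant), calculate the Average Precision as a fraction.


Computing P@k for each relevant position:
Position 1: relevant, P@1 = 1/1 = 1
Position 2: not relevant
Position 3: not relevant
Position 4: not relevant
Position 5: not relevant
Position 6: relevant, P@6 = 2/6 = 1/3
Position 7: relevant, P@7 = 3/7 = 3/7
Position 8: not relevant
Sum of P@k = 1 + 1/3 + 3/7 = 37/21
AP = 37/21 / 3 = 37/63

37/63


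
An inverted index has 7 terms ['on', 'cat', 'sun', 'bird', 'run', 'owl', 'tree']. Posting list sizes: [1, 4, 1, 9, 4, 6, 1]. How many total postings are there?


Summing posting list sizes:
'on': 1 postings
'cat': 4 postings
'sun': 1 postings
'bird': 9 postings
'run': 4 postings
'owl': 6 postings
'tree': 1 postings
Total = 1 + 4 + 1 + 9 + 4 + 6 + 1 = 26

26


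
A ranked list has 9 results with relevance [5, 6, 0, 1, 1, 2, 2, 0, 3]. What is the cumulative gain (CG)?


Cumulative Gain = sum of relevance scores
Position 1: rel=5, running sum=5
Position 2: rel=6, running sum=11
Position 3: rel=0, running sum=11
Position 4: rel=1, running sum=12
Position 5: rel=1, running sum=13
Position 6: rel=2, running sum=15
Position 7: rel=2, running sum=17
Position 8: rel=0, running sum=17
Position 9: rel=3, running sum=20
CG = 20

20


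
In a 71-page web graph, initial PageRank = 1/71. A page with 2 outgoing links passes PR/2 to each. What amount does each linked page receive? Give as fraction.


Initial PR = 1/71 = 1/71
Outlinks = 2
Contribution per link = PR / outlinks
= 1/71 / 2
= 1/142

1/142


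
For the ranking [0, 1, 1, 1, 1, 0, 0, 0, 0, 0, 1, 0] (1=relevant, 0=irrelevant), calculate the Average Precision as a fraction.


Computing P@k for each relevant position:
Position 1: not relevant
Position 2: relevant, P@2 = 1/2 = 1/2
Position 3: relevant, P@3 = 2/3 = 2/3
Position 4: relevant, P@4 = 3/4 = 3/4
Position 5: relevant, P@5 = 4/5 = 4/5
Position 6: not relevant
Position 7: not relevant
Position 8: not relevant
Position 9: not relevant
Position 10: not relevant
Position 11: relevant, P@11 = 5/11 = 5/11
Position 12: not relevant
Sum of P@k = 1/2 + 2/3 + 3/4 + 4/5 + 5/11 = 2093/660
AP = 2093/660 / 5 = 2093/3300

2093/3300


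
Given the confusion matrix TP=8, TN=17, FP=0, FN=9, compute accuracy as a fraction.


Accuracy = (TP + TN) / (TP + TN + FP + FN)
TP + TN = 8 + 17 = 25
Total = 8 + 17 + 0 + 9 = 34
Accuracy = 25 / 34 = 25/34

25/34


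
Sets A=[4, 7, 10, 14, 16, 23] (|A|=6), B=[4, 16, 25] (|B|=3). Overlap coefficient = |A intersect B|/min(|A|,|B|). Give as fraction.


A intersect B = [4, 16]
|A intersect B| = 2
min(|A|, |B|) = min(6, 3) = 3
Overlap = 2 / 3 = 2/3

2/3


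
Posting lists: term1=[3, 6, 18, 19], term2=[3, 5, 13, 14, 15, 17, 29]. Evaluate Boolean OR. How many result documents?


Boolean OR: find union of posting lists
term1 docs: [3, 6, 18, 19]
term2 docs: [3, 5, 13, 14, 15, 17, 29]
Union: [3, 5, 6, 13, 14, 15, 17, 18, 19, 29]
|union| = 10

10


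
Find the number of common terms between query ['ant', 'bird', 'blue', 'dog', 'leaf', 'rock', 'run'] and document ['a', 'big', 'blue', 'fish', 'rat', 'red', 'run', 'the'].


Query terms: ['ant', 'bird', 'blue', 'dog', 'leaf', 'rock', 'run']
Document terms: ['a', 'big', 'blue', 'fish', 'rat', 'red', 'run', 'the']
Common terms: ['blue', 'run']
Overlap count = 2

2


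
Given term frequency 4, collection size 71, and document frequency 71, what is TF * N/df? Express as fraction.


TF * (N/df)
= 4 * (71/71)
= 4 * 1
= 4

4


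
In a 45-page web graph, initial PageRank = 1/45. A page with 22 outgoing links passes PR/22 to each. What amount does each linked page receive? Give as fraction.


Initial PR = 1/45 = 1/45
Outlinks = 22
Contribution per link = PR / outlinks
= 1/45 / 22
= 1/990

1/990


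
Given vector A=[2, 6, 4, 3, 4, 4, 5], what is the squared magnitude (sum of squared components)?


|A|^2 = sum of squared components
A[0]^2 = 2^2 = 4
A[1]^2 = 6^2 = 36
A[2]^2 = 4^2 = 16
A[3]^2 = 3^2 = 9
A[4]^2 = 4^2 = 16
A[5]^2 = 4^2 = 16
A[6]^2 = 5^2 = 25
Sum = 4 + 36 + 16 + 9 + 16 + 16 + 25 = 122

122


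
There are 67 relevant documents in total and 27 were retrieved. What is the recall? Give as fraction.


Recall = retrieved_relevant / total_relevant
= 27 / 67
= 27 / (27 + 40)
= 27/67

27/67


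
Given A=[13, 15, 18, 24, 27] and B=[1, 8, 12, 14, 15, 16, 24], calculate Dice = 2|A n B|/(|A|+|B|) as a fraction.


A intersect B = [15, 24]
|A intersect B| = 2
|A| = 5, |B| = 7
Dice = 2*2 / (5+7)
= 4 / 12 = 1/3

1/3


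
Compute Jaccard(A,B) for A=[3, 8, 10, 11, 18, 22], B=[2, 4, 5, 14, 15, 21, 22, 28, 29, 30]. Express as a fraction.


A intersect B = [22]
|A intersect B| = 1
A union B = [2, 3, 4, 5, 8, 10, 11, 14, 15, 18, 21, 22, 28, 29, 30]
|A union B| = 15
Jaccard = 1/15 = 1/15

1/15


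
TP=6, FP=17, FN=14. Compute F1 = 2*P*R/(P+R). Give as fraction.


F1 = 2 * P * R / (P + R)
P = TP/(TP+FP) = 6/23 = 6/23
R = TP/(TP+FN) = 6/20 = 3/10
2 * P * R = 2 * 6/23 * 3/10 = 18/115
P + R = 6/23 + 3/10 = 129/230
F1 = 18/115 / 129/230 = 12/43

12/43


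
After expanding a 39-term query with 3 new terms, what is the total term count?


Original terms: 39
Expansion terms: 3
Total = 39 + 3 = 42

42


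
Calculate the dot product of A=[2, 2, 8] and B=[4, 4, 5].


Dot product = sum of element-wise products
A[0]*B[0] = 2*4 = 8
A[1]*B[1] = 2*4 = 8
A[2]*B[2] = 8*5 = 40
Sum = 8 + 8 + 40 = 56

56


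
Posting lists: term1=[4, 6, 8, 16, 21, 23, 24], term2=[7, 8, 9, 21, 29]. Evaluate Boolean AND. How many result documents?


Boolean AND: find intersection of posting lists
term1 docs: [4, 6, 8, 16, 21, 23, 24]
term2 docs: [7, 8, 9, 21, 29]
Intersection: [8, 21]
|intersection| = 2

2


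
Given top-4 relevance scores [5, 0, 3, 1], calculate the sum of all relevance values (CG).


Cumulative Gain = sum of relevance scores
Position 1: rel=5, running sum=5
Position 2: rel=0, running sum=5
Position 3: rel=3, running sum=8
Position 4: rel=1, running sum=9
CG = 9

9


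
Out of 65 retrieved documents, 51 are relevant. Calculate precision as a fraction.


Precision = relevant_retrieved / total_retrieved
= 51 / 65
= 51 / (51 + 14)
= 51/65

51/65


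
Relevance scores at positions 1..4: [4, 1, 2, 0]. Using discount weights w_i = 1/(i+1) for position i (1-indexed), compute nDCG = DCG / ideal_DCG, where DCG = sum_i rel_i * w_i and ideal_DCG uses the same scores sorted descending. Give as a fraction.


Position discount weights w_i = 1/(i+1) for i=1..4:
Weights = [1/2, 1/3, 1/4, 1/5]
Actual relevance: [4, 1, 2, 0]
DCG = 4/2 + 1/3 + 2/4 + 0/5 = 17/6
Ideal relevance (sorted desc): [4, 2, 1, 0]
Ideal DCG = 4/2 + 2/3 + 1/4 + 0/5 = 35/12
nDCG = DCG / ideal_DCG = 17/6 / 35/12 = 34/35

34/35


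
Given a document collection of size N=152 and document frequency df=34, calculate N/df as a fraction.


IDF ratio = N / df
= 152 / 34
= 76/17

76/17


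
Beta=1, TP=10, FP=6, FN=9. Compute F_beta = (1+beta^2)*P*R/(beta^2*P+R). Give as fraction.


P = TP/(TP+FP) = 10/16 = 5/8
R = TP/(TP+FN) = 10/19 = 10/19
beta^2 = 1^2 = 1
(1 + beta^2) = 2
Numerator = (1+beta^2)*P*R = 25/38
Denominator = beta^2*P + R = 5/8 + 10/19 = 175/152
F_beta = 4/7

4/7


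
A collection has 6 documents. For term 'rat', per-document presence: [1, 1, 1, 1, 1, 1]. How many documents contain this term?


Checking each document for 'rat':
Doc 1: present
Doc 2: present
Doc 3: present
Doc 4: present
Doc 5: present
Doc 6: present
df = sum of presences = 1 + 1 + 1 + 1 + 1 + 1 = 6

6


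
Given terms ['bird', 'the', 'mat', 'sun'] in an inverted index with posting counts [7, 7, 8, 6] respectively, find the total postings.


Summing posting list sizes:
'bird': 7 postings
'the': 7 postings
'mat': 8 postings
'sun': 6 postings
Total = 7 + 7 + 8 + 6 = 28

28


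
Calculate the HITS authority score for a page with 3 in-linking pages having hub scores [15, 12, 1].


Authority = sum of hub scores of in-linkers
In-link 1: hub score = 15
In-link 2: hub score = 12
In-link 3: hub score = 1
Authority = 15 + 12 + 1 = 28

28


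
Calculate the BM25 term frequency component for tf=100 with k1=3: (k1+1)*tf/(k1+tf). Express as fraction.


BM25 TF component = (k1+1)*tf / (k1+tf)
k1 = 3, tf = 100
Numerator = (3+1)*100 = 400
Denominator = 3 + 100 = 103
= 400/103 = 400/103

400/103


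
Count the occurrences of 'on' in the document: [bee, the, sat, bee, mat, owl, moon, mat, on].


Document has 9 words
Scanning for 'on':
Found at positions: [8]
Count = 1

1


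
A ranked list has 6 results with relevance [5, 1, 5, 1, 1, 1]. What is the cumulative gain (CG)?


Cumulative Gain = sum of relevance scores
Position 1: rel=5, running sum=5
Position 2: rel=1, running sum=6
Position 3: rel=5, running sum=11
Position 4: rel=1, running sum=12
Position 5: rel=1, running sum=13
Position 6: rel=1, running sum=14
CG = 14

14


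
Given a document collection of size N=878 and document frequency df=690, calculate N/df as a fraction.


IDF ratio = N / df
= 878 / 690
= 439/345

439/345


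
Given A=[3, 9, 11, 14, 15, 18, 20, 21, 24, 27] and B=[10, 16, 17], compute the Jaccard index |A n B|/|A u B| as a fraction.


A intersect B = []
|A intersect B| = 0
A union B = [3, 9, 10, 11, 14, 15, 16, 17, 18, 20, 21, 24, 27]
|A union B| = 13
Jaccard = 0/13 = 0

0


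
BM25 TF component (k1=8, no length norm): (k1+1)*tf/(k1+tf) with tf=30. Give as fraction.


BM25 TF component = (k1+1)*tf / (k1+tf)
k1 = 8, tf = 30
Numerator = (8+1)*30 = 270
Denominator = 8 + 30 = 38
= 270/38 = 135/19

135/19


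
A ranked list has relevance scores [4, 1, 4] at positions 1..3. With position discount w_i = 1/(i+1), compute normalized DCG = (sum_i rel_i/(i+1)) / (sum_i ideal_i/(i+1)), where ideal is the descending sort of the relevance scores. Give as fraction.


Position discount weights w_i = 1/(i+1) for i=1..3:
Weights = [1/2, 1/3, 1/4]
Actual relevance: [4, 1, 4]
DCG = 4/2 + 1/3 + 4/4 = 10/3
Ideal relevance (sorted desc): [4, 4, 1]
Ideal DCG = 4/2 + 4/3 + 1/4 = 43/12
nDCG = DCG / ideal_DCG = 10/3 / 43/12 = 40/43

40/43


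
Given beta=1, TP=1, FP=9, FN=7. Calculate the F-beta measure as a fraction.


P = TP/(TP+FP) = 1/10 = 1/10
R = TP/(TP+FN) = 1/8 = 1/8
beta^2 = 1^2 = 1
(1 + beta^2) = 2
Numerator = (1+beta^2)*P*R = 1/40
Denominator = beta^2*P + R = 1/10 + 1/8 = 9/40
F_beta = 1/9

1/9


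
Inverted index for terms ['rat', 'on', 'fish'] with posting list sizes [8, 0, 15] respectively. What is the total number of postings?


Summing posting list sizes:
'rat': 8 postings
'on': 0 postings
'fish': 15 postings
Total = 8 + 0 + 15 = 23

23


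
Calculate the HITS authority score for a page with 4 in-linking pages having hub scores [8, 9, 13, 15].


Authority = sum of hub scores of in-linkers
In-link 1: hub score = 8
In-link 2: hub score = 9
In-link 3: hub score = 13
In-link 4: hub score = 15
Authority = 8 + 9 + 13 + 15 = 45

45


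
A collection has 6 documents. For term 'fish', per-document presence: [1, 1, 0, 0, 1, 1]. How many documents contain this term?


Checking each document for 'fish':
Doc 1: present
Doc 2: present
Doc 3: absent
Doc 4: absent
Doc 5: present
Doc 6: present
df = sum of presences = 1 + 1 + 0 + 0 + 1 + 1 = 4

4


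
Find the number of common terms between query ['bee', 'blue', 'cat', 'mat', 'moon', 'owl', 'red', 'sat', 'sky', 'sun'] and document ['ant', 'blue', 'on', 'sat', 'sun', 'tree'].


Query terms: ['bee', 'blue', 'cat', 'mat', 'moon', 'owl', 'red', 'sat', 'sky', 'sun']
Document terms: ['ant', 'blue', 'on', 'sat', 'sun', 'tree']
Common terms: ['blue', 'sat', 'sun']
Overlap count = 3

3


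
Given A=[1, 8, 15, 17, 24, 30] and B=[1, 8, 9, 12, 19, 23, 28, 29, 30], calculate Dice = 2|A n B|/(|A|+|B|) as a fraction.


A intersect B = [1, 8, 30]
|A intersect B| = 3
|A| = 6, |B| = 9
Dice = 2*3 / (6+9)
= 6 / 15 = 2/5

2/5


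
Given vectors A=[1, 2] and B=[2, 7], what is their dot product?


Dot product = sum of element-wise products
A[0]*B[0] = 1*2 = 2
A[1]*B[1] = 2*7 = 14
Sum = 2 + 14 = 16

16


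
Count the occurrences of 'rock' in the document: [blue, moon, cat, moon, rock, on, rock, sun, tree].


Document has 9 words
Scanning for 'rock':
Found at positions: [4, 6]
Count = 2

2


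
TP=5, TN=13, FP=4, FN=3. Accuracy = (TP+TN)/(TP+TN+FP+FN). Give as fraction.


Accuracy = (TP + TN) / (TP + TN + FP + FN)
TP + TN = 5 + 13 = 18
Total = 5 + 13 + 4 + 3 = 25
Accuracy = 18 / 25 = 18/25

18/25


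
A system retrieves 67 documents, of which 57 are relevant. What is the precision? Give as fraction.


Precision = relevant_retrieved / total_retrieved
= 57 / 67
= 57 / (57 + 10)
= 57/67

57/67


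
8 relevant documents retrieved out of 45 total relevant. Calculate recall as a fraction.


Recall = retrieved_relevant / total_relevant
= 8 / 45
= 8 / (8 + 37)
= 8/45

8/45


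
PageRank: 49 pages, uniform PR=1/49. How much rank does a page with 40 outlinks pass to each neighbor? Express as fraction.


Initial PR = 1/49 = 1/49
Outlinks = 40
Contribution per link = PR / outlinks
= 1/49 / 40
= 1/1960

1/1960


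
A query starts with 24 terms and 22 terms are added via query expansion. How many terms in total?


Original terms: 24
Expansion terms: 22
Total = 24 + 22 = 46

46


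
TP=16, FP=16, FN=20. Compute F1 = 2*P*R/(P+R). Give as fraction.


F1 = 2 * P * R / (P + R)
P = TP/(TP+FP) = 16/32 = 1/2
R = TP/(TP+FN) = 16/36 = 4/9
2 * P * R = 2 * 1/2 * 4/9 = 4/9
P + R = 1/2 + 4/9 = 17/18
F1 = 4/9 / 17/18 = 8/17

8/17


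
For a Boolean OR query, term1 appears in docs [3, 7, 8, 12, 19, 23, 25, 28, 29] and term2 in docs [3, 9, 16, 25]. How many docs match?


Boolean OR: find union of posting lists
term1 docs: [3, 7, 8, 12, 19, 23, 25, 28, 29]
term2 docs: [3, 9, 16, 25]
Union: [3, 7, 8, 9, 12, 16, 19, 23, 25, 28, 29]
|union| = 11

11


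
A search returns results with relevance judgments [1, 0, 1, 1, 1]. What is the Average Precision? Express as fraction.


Computing P@k for each relevant position:
Position 1: relevant, P@1 = 1/1 = 1
Position 2: not relevant
Position 3: relevant, P@3 = 2/3 = 2/3
Position 4: relevant, P@4 = 3/4 = 3/4
Position 5: relevant, P@5 = 4/5 = 4/5
Sum of P@k = 1 + 2/3 + 3/4 + 4/5 = 193/60
AP = 193/60 / 4 = 193/240

193/240


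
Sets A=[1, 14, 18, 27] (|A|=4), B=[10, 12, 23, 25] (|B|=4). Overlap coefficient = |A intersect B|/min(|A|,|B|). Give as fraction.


A intersect B = []
|A intersect B| = 0
min(|A|, |B|) = min(4, 4) = 4
Overlap = 0 / 4 = 0

0


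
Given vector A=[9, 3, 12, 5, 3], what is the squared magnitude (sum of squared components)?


|A|^2 = sum of squared components
A[0]^2 = 9^2 = 81
A[1]^2 = 3^2 = 9
A[2]^2 = 12^2 = 144
A[3]^2 = 5^2 = 25
A[4]^2 = 3^2 = 9
Sum = 81 + 9 + 144 + 25 + 9 = 268

268


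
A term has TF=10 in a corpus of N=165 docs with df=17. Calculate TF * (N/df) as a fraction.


TF * (N/df)
= 10 * (165/17)
= 10 * 165/17
= 1650/17

1650/17


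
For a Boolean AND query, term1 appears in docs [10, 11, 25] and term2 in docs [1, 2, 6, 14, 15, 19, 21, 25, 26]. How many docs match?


Boolean AND: find intersection of posting lists
term1 docs: [10, 11, 25]
term2 docs: [1, 2, 6, 14, 15, 19, 21, 25, 26]
Intersection: [25]
|intersection| = 1

1


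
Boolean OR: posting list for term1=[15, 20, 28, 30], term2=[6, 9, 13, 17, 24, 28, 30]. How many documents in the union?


Boolean OR: find union of posting lists
term1 docs: [15, 20, 28, 30]
term2 docs: [6, 9, 13, 17, 24, 28, 30]
Union: [6, 9, 13, 15, 17, 20, 24, 28, 30]
|union| = 9

9


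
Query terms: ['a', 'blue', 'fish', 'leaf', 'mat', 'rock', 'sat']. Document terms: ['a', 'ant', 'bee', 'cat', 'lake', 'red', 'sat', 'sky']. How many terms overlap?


Query terms: ['a', 'blue', 'fish', 'leaf', 'mat', 'rock', 'sat']
Document terms: ['a', 'ant', 'bee', 'cat', 'lake', 'red', 'sat', 'sky']
Common terms: ['a', 'sat']
Overlap count = 2

2


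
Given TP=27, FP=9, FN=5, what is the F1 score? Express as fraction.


F1 = 2 * P * R / (P + R)
P = TP/(TP+FP) = 27/36 = 3/4
R = TP/(TP+FN) = 27/32 = 27/32
2 * P * R = 2 * 3/4 * 27/32 = 81/64
P + R = 3/4 + 27/32 = 51/32
F1 = 81/64 / 51/32 = 27/34

27/34


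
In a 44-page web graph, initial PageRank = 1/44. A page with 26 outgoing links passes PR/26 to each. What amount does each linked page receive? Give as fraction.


Initial PR = 1/44 = 1/44
Outlinks = 26
Contribution per link = PR / outlinks
= 1/44 / 26
= 1/1144

1/1144


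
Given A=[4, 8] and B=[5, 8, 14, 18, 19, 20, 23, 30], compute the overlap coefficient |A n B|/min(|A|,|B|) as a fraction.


A intersect B = [8]
|A intersect B| = 1
min(|A|, |B|) = min(2, 8) = 2
Overlap = 1 / 2 = 1/2

1/2


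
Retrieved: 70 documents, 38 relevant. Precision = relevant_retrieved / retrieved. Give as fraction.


Precision = relevant_retrieved / total_retrieved
= 38 / 70
= 38 / (38 + 32)
= 19/35

19/35


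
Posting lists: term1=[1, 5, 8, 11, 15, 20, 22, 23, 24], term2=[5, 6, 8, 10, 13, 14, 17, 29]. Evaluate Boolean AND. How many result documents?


Boolean AND: find intersection of posting lists
term1 docs: [1, 5, 8, 11, 15, 20, 22, 23, 24]
term2 docs: [5, 6, 8, 10, 13, 14, 17, 29]
Intersection: [5, 8]
|intersection| = 2

2


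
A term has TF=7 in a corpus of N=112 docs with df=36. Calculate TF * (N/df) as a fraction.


TF * (N/df)
= 7 * (112/36)
= 7 * 28/9
= 196/9

196/9


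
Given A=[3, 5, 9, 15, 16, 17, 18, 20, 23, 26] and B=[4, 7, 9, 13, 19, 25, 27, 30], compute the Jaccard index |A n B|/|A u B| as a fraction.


A intersect B = [9]
|A intersect B| = 1
A union B = [3, 4, 5, 7, 9, 13, 15, 16, 17, 18, 19, 20, 23, 25, 26, 27, 30]
|A union B| = 17
Jaccard = 1/17 = 1/17

1/17


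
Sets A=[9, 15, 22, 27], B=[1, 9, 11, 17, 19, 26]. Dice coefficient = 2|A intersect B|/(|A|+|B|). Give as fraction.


A intersect B = [9]
|A intersect B| = 1
|A| = 4, |B| = 6
Dice = 2*1 / (4+6)
= 2 / 10 = 1/5

1/5


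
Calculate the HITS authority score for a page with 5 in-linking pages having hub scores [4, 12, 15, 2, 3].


Authority = sum of hub scores of in-linkers
In-link 1: hub score = 4
In-link 2: hub score = 12
In-link 3: hub score = 15
In-link 4: hub score = 2
In-link 5: hub score = 3
Authority = 4 + 12 + 15 + 2 + 3 = 36

36


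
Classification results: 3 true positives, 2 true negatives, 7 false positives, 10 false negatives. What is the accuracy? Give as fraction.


Accuracy = (TP + TN) / (TP + TN + FP + FN)
TP + TN = 3 + 2 = 5
Total = 3 + 2 + 7 + 10 = 22
Accuracy = 5 / 22 = 5/22

5/22


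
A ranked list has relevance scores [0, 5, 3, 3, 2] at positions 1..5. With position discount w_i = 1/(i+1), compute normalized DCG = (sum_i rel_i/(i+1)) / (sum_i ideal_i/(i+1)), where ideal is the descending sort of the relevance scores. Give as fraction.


Position discount weights w_i = 1/(i+1) for i=1..5:
Weights = [1/2, 1/3, 1/4, 1/5, 1/6]
Actual relevance: [0, 5, 3, 3, 2]
DCG = 0/2 + 5/3 + 3/4 + 3/5 + 2/6 = 67/20
Ideal relevance (sorted desc): [5, 3, 3, 2, 0]
Ideal DCG = 5/2 + 3/3 + 3/4 + 2/5 + 0/6 = 93/20
nDCG = DCG / ideal_DCG = 67/20 / 93/20 = 67/93

67/93


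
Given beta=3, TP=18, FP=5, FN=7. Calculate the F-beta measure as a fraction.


P = TP/(TP+FP) = 18/23 = 18/23
R = TP/(TP+FN) = 18/25 = 18/25
beta^2 = 3^2 = 9
(1 + beta^2) = 10
Numerator = (1+beta^2)*P*R = 648/115
Denominator = beta^2*P + R = 162/23 + 18/25 = 4464/575
F_beta = 45/62

45/62


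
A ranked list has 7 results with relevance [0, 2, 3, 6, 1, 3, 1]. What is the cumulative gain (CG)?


Cumulative Gain = sum of relevance scores
Position 1: rel=0, running sum=0
Position 2: rel=2, running sum=2
Position 3: rel=3, running sum=5
Position 4: rel=6, running sum=11
Position 5: rel=1, running sum=12
Position 6: rel=3, running sum=15
Position 7: rel=1, running sum=16
CG = 16

16


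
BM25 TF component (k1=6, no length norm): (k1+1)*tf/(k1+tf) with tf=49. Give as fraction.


BM25 TF component = (k1+1)*tf / (k1+tf)
k1 = 6, tf = 49
Numerator = (6+1)*49 = 343
Denominator = 6 + 49 = 55
= 343/55 = 343/55

343/55


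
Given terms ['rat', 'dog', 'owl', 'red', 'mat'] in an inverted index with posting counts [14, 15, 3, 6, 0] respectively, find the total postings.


Summing posting list sizes:
'rat': 14 postings
'dog': 15 postings
'owl': 3 postings
'red': 6 postings
'mat': 0 postings
Total = 14 + 15 + 3 + 6 + 0 = 38

38


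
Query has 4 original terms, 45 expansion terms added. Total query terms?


Original terms: 4
Expansion terms: 45
Total = 4 + 45 = 49

49


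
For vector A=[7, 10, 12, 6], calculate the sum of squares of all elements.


|A|^2 = sum of squared components
A[0]^2 = 7^2 = 49
A[1]^2 = 10^2 = 100
A[2]^2 = 12^2 = 144
A[3]^2 = 6^2 = 36
Sum = 49 + 100 + 144 + 36 = 329

329


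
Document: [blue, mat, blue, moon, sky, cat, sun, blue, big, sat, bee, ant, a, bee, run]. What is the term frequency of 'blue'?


Document has 15 words
Scanning for 'blue':
Found at positions: [0, 2, 7]
Count = 3

3


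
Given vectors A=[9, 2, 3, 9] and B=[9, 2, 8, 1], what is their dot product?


Dot product = sum of element-wise products
A[0]*B[0] = 9*9 = 81
A[1]*B[1] = 2*2 = 4
A[2]*B[2] = 3*8 = 24
A[3]*B[3] = 9*1 = 9
Sum = 81 + 4 + 24 + 9 = 118

118


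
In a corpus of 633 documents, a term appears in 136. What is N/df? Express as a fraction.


IDF ratio = N / df
= 633 / 136
= 633/136

633/136


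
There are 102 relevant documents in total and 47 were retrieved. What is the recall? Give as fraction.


Recall = retrieved_relevant / total_relevant
= 47 / 102
= 47 / (47 + 55)
= 47/102

47/102


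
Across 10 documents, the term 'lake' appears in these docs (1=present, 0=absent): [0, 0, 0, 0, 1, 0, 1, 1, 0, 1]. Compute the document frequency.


Checking each document for 'lake':
Doc 1: absent
Doc 2: absent
Doc 3: absent
Doc 4: absent
Doc 5: present
Doc 6: absent
Doc 7: present
Doc 8: present
Doc 9: absent
Doc 10: present
df = sum of presences = 0 + 0 + 0 + 0 + 1 + 0 + 1 + 1 + 0 + 1 = 4

4


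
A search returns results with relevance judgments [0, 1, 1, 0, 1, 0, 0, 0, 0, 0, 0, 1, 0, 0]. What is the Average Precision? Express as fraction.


Computing P@k for each relevant position:
Position 1: not relevant
Position 2: relevant, P@2 = 1/2 = 1/2
Position 3: relevant, P@3 = 2/3 = 2/3
Position 4: not relevant
Position 5: relevant, P@5 = 3/5 = 3/5
Position 6: not relevant
Position 7: not relevant
Position 8: not relevant
Position 9: not relevant
Position 10: not relevant
Position 11: not relevant
Position 12: relevant, P@12 = 4/12 = 1/3
Position 13: not relevant
Position 14: not relevant
Sum of P@k = 1/2 + 2/3 + 3/5 + 1/3 = 21/10
AP = 21/10 / 4 = 21/40

21/40


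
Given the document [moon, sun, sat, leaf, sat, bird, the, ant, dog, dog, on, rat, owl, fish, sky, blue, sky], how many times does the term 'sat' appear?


Document has 17 words
Scanning for 'sat':
Found at positions: [2, 4]
Count = 2

2


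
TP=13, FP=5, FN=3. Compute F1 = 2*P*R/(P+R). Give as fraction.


F1 = 2 * P * R / (P + R)
P = TP/(TP+FP) = 13/18 = 13/18
R = TP/(TP+FN) = 13/16 = 13/16
2 * P * R = 2 * 13/18 * 13/16 = 169/144
P + R = 13/18 + 13/16 = 221/144
F1 = 169/144 / 221/144 = 13/17

13/17


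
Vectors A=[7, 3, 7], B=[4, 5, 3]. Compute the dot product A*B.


Dot product = sum of element-wise products
A[0]*B[0] = 7*4 = 28
A[1]*B[1] = 3*5 = 15
A[2]*B[2] = 7*3 = 21
Sum = 28 + 15 + 21 = 64

64


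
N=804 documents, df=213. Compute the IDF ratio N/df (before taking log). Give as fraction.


IDF ratio = N / df
= 804 / 213
= 268/71

268/71


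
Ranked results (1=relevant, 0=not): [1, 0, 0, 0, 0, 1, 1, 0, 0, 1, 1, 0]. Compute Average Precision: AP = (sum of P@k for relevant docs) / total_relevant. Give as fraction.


Computing P@k for each relevant position:
Position 1: relevant, P@1 = 1/1 = 1
Position 2: not relevant
Position 3: not relevant
Position 4: not relevant
Position 5: not relevant
Position 6: relevant, P@6 = 2/6 = 1/3
Position 7: relevant, P@7 = 3/7 = 3/7
Position 8: not relevant
Position 9: not relevant
Position 10: relevant, P@10 = 4/10 = 2/5
Position 11: relevant, P@11 = 5/11 = 5/11
Position 12: not relevant
Sum of P@k = 1 + 1/3 + 3/7 + 2/5 + 5/11 = 3022/1155
AP = 3022/1155 / 5 = 3022/5775

3022/5775


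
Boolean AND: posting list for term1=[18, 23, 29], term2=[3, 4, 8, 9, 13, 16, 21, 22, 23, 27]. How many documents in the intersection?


Boolean AND: find intersection of posting lists
term1 docs: [18, 23, 29]
term2 docs: [3, 4, 8, 9, 13, 16, 21, 22, 23, 27]
Intersection: [23]
|intersection| = 1

1


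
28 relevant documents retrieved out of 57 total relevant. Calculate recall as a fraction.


Recall = retrieved_relevant / total_relevant
= 28 / 57
= 28 / (28 + 29)
= 28/57

28/57


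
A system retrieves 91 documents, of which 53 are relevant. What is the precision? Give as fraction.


Precision = relevant_retrieved / total_retrieved
= 53 / 91
= 53 / (53 + 38)
= 53/91

53/91


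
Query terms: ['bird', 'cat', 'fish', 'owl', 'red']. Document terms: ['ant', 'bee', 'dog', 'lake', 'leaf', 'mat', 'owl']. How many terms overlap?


Query terms: ['bird', 'cat', 'fish', 'owl', 'red']
Document terms: ['ant', 'bee', 'dog', 'lake', 'leaf', 'mat', 'owl']
Common terms: ['owl']
Overlap count = 1

1


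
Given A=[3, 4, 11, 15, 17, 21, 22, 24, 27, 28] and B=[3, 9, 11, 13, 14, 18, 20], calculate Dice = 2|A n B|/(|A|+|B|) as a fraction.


A intersect B = [3, 11]
|A intersect B| = 2
|A| = 10, |B| = 7
Dice = 2*2 / (10+7)
= 4 / 17 = 4/17

4/17


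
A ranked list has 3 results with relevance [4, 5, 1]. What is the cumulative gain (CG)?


Cumulative Gain = sum of relevance scores
Position 1: rel=4, running sum=4
Position 2: rel=5, running sum=9
Position 3: rel=1, running sum=10
CG = 10

10


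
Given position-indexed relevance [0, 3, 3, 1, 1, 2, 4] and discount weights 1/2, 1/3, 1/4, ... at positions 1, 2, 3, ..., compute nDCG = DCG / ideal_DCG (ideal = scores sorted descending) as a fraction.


Position discount weights w_i = 1/(i+1) for i=1..7:
Weights = [1/2, 1/3, 1/4, 1/5, 1/6, 1/7, 1/8]
Actual relevance: [0, 3, 3, 1, 1, 2, 4]
DCG = 0/2 + 3/3 + 3/4 + 1/5 + 1/6 + 2/7 + 4/8 = 1219/420
Ideal relevance (sorted desc): [4, 3, 3, 2, 1, 1, 0]
Ideal DCG = 4/2 + 3/3 + 3/4 + 2/5 + 1/6 + 1/7 + 0/8 = 1873/420
nDCG = DCG / ideal_DCG = 1219/420 / 1873/420 = 1219/1873

1219/1873


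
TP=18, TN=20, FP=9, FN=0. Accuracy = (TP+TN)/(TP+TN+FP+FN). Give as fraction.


Accuracy = (TP + TN) / (TP + TN + FP + FN)
TP + TN = 18 + 20 = 38
Total = 18 + 20 + 9 + 0 = 47
Accuracy = 38 / 47 = 38/47

38/47


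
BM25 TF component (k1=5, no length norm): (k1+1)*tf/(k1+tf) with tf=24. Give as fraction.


BM25 TF component = (k1+1)*tf / (k1+tf)
k1 = 5, tf = 24
Numerator = (5+1)*24 = 144
Denominator = 5 + 24 = 29
= 144/29 = 144/29

144/29


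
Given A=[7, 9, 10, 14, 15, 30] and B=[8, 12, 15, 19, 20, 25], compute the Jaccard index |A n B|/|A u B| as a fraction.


A intersect B = [15]
|A intersect B| = 1
A union B = [7, 8, 9, 10, 12, 14, 15, 19, 20, 25, 30]
|A union B| = 11
Jaccard = 1/11 = 1/11

1/11


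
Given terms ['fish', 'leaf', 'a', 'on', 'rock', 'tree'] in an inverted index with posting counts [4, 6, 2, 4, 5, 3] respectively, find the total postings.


Summing posting list sizes:
'fish': 4 postings
'leaf': 6 postings
'a': 2 postings
'on': 4 postings
'rock': 5 postings
'tree': 3 postings
Total = 4 + 6 + 2 + 4 + 5 + 3 = 24

24


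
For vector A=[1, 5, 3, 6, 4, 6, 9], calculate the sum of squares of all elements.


|A|^2 = sum of squared components
A[0]^2 = 1^2 = 1
A[1]^2 = 5^2 = 25
A[2]^2 = 3^2 = 9
A[3]^2 = 6^2 = 36
A[4]^2 = 4^2 = 16
A[5]^2 = 6^2 = 36
A[6]^2 = 9^2 = 81
Sum = 1 + 25 + 9 + 36 + 16 + 36 + 81 = 204

204


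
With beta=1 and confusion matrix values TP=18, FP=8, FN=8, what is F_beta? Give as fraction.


P = TP/(TP+FP) = 18/26 = 9/13
R = TP/(TP+FN) = 18/26 = 9/13
beta^2 = 1^2 = 1
(1 + beta^2) = 2
Numerator = (1+beta^2)*P*R = 162/169
Denominator = beta^2*P + R = 9/13 + 9/13 = 18/13
F_beta = 9/13

9/13


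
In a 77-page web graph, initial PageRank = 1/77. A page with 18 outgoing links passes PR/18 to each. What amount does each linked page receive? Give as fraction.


Initial PR = 1/77 = 1/77
Outlinks = 18
Contribution per link = PR / outlinks
= 1/77 / 18
= 1/1386

1/1386


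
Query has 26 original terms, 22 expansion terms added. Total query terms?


Original terms: 26
Expansion terms: 22
Total = 26 + 22 = 48

48


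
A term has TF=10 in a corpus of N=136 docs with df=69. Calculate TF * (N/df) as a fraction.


TF * (N/df)
= 10 * (136/69)
= 10 * 136/69
= 1360/69

1360/69


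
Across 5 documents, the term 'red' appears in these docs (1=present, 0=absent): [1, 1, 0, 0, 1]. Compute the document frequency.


Checking each document for 'red':
Doc 1: present
Doc 2: present
Doc 3: absent
Doc 4: absent
Doc 5: present
df = sum of presences = 1 + 1 + 0 + 0 + 1 = 3

3


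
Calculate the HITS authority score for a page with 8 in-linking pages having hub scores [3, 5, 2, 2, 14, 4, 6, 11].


Authority = sum of hub scores of in-linkers
In-link 1: hub score = 3
In-link 2: hub score = 5
In-link 3: hub score = 2
In-link 4: hub score = 2
In-link 5: hub score = 14
In-link 6: hub score = 4
In-link 7: hub score = 6
In-link 8: hub score = 11
Authority = 3 + 5 + 2 + 2 + 14 + 4 + 6 + 11 = 47

47


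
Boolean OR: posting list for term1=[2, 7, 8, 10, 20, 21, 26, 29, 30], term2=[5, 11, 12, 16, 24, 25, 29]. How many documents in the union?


Boolean OR: find union of posting lists
term1 docs: [2, 7, 8, 10, 20, 21, 26, 29, 30]
term2 docs: [5, 11, 12, 16, 24, 25, 29]
Union: [2, 5, 7, 8, 10, 11, 12, 16, 20, 21, 24, 25, 26, 29, 30]
|union| = 15

15


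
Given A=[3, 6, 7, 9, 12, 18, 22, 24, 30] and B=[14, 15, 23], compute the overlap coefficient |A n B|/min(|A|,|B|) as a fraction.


A intersect B = []
|A intersect B| = 0
min(|A|, |B|) = min(9, 3) = 3
Overlap = 0 / 3 = 0

0


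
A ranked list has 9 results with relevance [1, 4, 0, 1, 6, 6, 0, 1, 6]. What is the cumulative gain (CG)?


Cumulative Gain = sum of relevance scores
Position 1: rel=1, running sum=1
Position 2: rel=4, running sum=5
Position 3: rel=0, running sum=5
Position 4: rel=1, running sum=6
Position 5: rel=6, running sum=12
Position 6: rel=6, running sum=18
Position 7: rel=0, running sum=18
Position 8: rel=1, running sum=19
Position 9: rel=6, running sum=25
CG = 25

25


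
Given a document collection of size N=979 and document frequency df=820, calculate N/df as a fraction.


IDF ratio = N / df
= 979 / 820
= 979/820

979/820


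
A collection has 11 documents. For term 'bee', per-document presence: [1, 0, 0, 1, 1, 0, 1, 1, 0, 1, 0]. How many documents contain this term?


Checking each document for 'bee':
Doc 1: present
Doc 2: absent
Doc 3: absent
Doc 4: present
Doc 5: present
Doc 6: absent
Doc 7: present
Doc 8: present
Doc 9: absent
Doc 10: present
Doc 11: absent
df = sum of presences = 1 + 0 + 0 + 1 + 1 + 0 + 1 + 1 + 0 + 1 + 0 = 6

6


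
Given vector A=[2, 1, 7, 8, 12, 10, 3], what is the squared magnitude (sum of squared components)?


|A|^2 = sum of squared components
A[0]^2 = 2^2 = 4
A[1]^2 = 1^2 = 1
A[2]^2 = 7^2 = 49
A[3]^2 = 8^2 = 64
A[4]^2 = 12^2 = 144
A[5]^2 = 10^2 = 100
A[6]^2 = 3^2 = 9
Sum = 4 + 1 + 49 + 64 + 144 + 100 + 9 = 371

371


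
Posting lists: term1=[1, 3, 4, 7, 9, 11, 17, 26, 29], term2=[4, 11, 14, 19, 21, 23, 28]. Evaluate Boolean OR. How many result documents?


Boolean OR: find union of posting lists
term1 docs: [1, 3, 4, 7, 9, 11, 17, 26, 29]
term2 docs: [4, 11, 14, 19, 21, 23, 28]
Union: [1, 3, 4, 7, 9, 11, 14, 17, 19, 21, 23, 26, 28, 29]
|union| = 14

14


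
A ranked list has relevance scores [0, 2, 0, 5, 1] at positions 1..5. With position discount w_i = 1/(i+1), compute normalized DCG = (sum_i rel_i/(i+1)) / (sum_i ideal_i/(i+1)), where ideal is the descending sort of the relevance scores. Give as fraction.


Position discount weights w_i = 1/(i+1) for i=1..5:
Weights = [1/2, 1/3, 1/4, 1/5, 1/6]
Actual relevance: [0, 2, 0, 5, 1]
DCG = 0/2 + 2/3 + 0/4 + 5/5 + 1/6 = 11/6
Ideal relevance (sorted desc): [5, 2, 1, 0, 0]
Ideal DCG = 5/2 + 2/3 + 1/4 + 0/5 + 0/6 = 41/12
nDCG = DCG / ideal_DCG = 11/6 / 41/12 = 22/41

22/41
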